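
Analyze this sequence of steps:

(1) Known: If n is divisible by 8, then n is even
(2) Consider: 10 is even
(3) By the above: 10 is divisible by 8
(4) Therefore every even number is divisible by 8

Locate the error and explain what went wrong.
Step 3: By the above: 10 is divisible by 8

Step 3 commits the fallacy of affirming the consequent. The known fact 'divisible by 8 → even' does NOT imply 'even → divisible by 8'. That would be the converse, which is false. For example, 10 is even but 10 ÷ 8 = 1.25, which is not an integer.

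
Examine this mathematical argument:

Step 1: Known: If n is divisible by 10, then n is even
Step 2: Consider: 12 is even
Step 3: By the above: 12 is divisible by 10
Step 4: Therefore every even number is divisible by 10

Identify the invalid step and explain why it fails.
Step 3: By the above: 12 is divisible by 10

Step 3 commits the fallacy of affirming the consequent. The known fact 'divisible by 10 → even' does NOT imply 'even → divisible by 10'. That would be the converse, which is false. For example, 12 is even but 12 ÷ 10 = 1.20, which is not an integer.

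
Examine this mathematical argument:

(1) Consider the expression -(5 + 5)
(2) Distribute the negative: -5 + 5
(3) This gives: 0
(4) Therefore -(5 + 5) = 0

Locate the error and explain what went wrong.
Step 2: Distribute the negative: -5 + 5

Step 2 incorrectly distributes the negative sign. The correct distribution is -(5 + 5) = -5 - 5 = -10. The negative must be applied to both terms, not just the first. The error treats -(5 + 5) as -5 + 5, which equals 0 instead of -10.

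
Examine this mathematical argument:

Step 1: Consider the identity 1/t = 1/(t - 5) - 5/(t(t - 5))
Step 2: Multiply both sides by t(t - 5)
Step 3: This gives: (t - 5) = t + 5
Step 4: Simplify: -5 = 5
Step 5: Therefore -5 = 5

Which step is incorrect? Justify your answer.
Step 3: This gives: (t - 5) = t + 5

Step 3 makes a sign error when clearing denominators. Multiplying -5/(t(t - 5)) by t(t - 5) gives -5, not +5. The correct result is (t - 5) = t - 5, which is trivially true, not (t - 5) = t + 5. (Step 1 is a valid identity: 1/(t - 5) - 5/(t(t - 5)) = (t - 5)/(t(t - 5)) = 1/t.)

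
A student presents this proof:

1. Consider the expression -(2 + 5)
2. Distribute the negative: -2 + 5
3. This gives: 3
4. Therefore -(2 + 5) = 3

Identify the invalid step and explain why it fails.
Step 2: Distribute the negative: -2 + 5

Step 2 incorrectly distributes the negative sign. The correct distribution is -(2 + 5) = -2 - 5 = -7. The negative must be applied to both terms, not just the first. The error treats -(2 + 5) as -2 + 5, which equals 3 instead of -7.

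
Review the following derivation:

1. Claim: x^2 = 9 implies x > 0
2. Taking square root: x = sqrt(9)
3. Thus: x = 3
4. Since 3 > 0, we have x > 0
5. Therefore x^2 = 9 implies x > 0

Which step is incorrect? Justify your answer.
Step 2: Taking square root: x = sqrt(9)

Step 2 takes the square root and assumes the positive root only. The equation x^2 = 9 actually has two solutions: x = 3 and x = -3. The proof silently assumes x > 0 without justification, then uses this assumption to conclude x > 0, which is circular. The counterexample x = -3 shows the claim is false.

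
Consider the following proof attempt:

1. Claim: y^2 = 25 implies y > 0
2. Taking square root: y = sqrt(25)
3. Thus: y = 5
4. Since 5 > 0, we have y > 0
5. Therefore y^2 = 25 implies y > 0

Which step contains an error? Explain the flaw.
Step 2: Taking square root: y = sqrt(25)

Step 2 takes the square root and assumes the positive root only. The equation y^2 = 25 actually has two solutions: y = 5 and y = -5. The proof silently assumes y > 0 without justification, then uses this assumption to conclude y > 0, which is circular. The counterexample y = -5 shows the claim is false.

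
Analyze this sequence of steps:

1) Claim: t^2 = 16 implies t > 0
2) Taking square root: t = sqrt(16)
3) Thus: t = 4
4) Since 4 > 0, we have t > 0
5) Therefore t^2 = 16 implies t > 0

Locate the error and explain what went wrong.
Step 2: Taking square root: t = sqrt(16)

Step 2 takes the square root and assumes the positive root only. The equation t^2 = 16 actually has two solutions: t = 4 and t = -4. The proof silently assumes t > 0 without justification, then uses this assumption to conclude t > 0, which is circular. The counterexample t = -4 shows the claim is false.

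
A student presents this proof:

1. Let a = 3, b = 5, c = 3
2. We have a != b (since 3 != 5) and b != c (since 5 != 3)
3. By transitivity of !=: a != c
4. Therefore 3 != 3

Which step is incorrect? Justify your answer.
Step 3: By transitivity of !=: a != c

Step 3 incorrectly applies transitivity to the '!=' relation. Transitivity states: if a R b and b R c, then a R c. However, '!=' is not transitive. Counterexample: 3 != 5 and 5 != 3, but 3 = 3 (both equal 3). Transitivity holds for relations like <, <=, =, but not for !=.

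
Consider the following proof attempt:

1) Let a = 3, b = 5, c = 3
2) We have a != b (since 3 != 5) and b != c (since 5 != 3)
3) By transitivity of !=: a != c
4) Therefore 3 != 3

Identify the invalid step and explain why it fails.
Step 3: By transitivity of !=: a != c

Step 3 incorrectly applies transitivity to the '!=' relation. Transitivity states: if a R b and b R c, then a R c. However, '!=' is not transitive. Counterexample: 3 != 5 and 5 != 3, but 3 = 3 (both equal 3). Transitivity holds for relations like <, <=, =, but not for !=.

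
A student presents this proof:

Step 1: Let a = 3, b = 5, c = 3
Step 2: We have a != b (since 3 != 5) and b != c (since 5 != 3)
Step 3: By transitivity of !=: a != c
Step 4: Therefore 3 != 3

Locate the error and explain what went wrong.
Step 3: By transitivity of !=: a != c

Step 3 incorrectly applies transitivity to the '!=' relation. Transitivity states: if a R b and b R c, then a R c. However, '!=' is not transitive. Counterexample: 3 != 5 and 5 != 3, but 3 = 3 (both equal 3). Transitivity holds for relations like <, <=, =, but not for !=.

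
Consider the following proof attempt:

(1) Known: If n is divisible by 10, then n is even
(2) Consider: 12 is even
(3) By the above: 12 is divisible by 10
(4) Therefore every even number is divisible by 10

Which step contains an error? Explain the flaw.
Step 3: By the above: 12 is divisible by 10

Step 3 commits the fallacy of affirming the consequent. The known fact 'divisible by 10 → even' does NOT imply 'even → divisible by 10'. That would be the converse, which is false. For example, 12 is even but 12 ÷ 10 = 1.20, which is not an integer.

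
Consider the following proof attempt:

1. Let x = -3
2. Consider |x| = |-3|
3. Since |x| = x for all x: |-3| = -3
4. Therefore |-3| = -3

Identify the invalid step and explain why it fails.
Step 3: Since |x| = x for all x: |-3| = -3

Step 3 incorrectly states that |x| = x for all x. The correct definition is |x| = x when x >= 0, and |x| = -x when x < 0. Since -3 < 0, we have |-3| = -(-3) = 3, not -3.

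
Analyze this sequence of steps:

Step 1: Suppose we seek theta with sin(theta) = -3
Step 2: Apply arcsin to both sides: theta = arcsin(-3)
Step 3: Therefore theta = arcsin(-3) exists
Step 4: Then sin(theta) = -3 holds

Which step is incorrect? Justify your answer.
Step 2: Apply arcsin to both sides: theta = arcsin(-3)

Step 2 applies arcsin to -3. However, arcsin(x) is only defined for x in [-1, 1] because sin(theta) can only produce values in that range. Since |-3| > 1, arcsin(-3) is undefined. There is no angle whose sine equals -3.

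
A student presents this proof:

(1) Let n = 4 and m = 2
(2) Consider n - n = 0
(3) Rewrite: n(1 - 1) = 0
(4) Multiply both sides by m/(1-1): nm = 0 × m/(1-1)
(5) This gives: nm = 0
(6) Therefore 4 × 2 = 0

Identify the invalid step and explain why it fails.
Step 4: Multiply both sides by m/(1-1): nm = 0 × m/(1-1)

Step 4 multiplies both sides by m/(1-1). However, 1-1 = 0, so this is multiplication by m/0, which is undefined. We cannot multiply by an undefined expression.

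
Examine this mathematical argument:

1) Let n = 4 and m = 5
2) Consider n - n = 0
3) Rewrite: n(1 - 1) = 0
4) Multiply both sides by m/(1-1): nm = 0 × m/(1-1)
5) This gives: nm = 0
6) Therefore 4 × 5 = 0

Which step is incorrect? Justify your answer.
Step 4: Multiply both sides by m/(1-1): nm = 0 × m/(1-1)

Step 4 multiplies both sides by m/(1-1). However, 1-1 = 0, so this is multiplication by m/0, which is undefined. We cannot multiply by an undefined expression.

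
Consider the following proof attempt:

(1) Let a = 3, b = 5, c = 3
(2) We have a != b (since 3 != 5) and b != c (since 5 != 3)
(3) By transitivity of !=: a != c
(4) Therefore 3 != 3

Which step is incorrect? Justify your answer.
Step 3: By transitivity of !=: a != c

Step 3 incorrectly applies transitivity to the '!=' relation. Transitivity states: if a R b and b R c, then a R c. However, '!=' is not transitive. Counterexample: 3 != 5 and 5 != 3, but 3 = 3 (both equal 3). Transitivity holds for relations like <, <=, =, but not for !=.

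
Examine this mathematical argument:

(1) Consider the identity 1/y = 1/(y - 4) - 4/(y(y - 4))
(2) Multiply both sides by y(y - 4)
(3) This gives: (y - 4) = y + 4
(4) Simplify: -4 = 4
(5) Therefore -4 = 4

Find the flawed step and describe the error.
Step 3: This gives: (y - 4) = y + 4

Step 3 makes a sign error when clearing denominators. Multiplying -4/(y(y - 4)) by y(y - 4) gives -4, not +4. The correct result is (y - 4) = y - 4, which is trivially true, not (y - 4) = y + 4. (Step 1 is a valid identity: 1/(y - 4) - 4/(y(y - 4)) = (y - 4)/(y(y - 4)) = 1/y.)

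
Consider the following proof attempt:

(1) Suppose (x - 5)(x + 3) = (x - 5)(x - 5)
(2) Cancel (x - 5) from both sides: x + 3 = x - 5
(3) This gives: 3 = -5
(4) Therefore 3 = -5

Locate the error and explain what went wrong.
Step 2: Cancel (x - 5) from both sides: x + 3 = x - 5

Step 2 cancels (x - 5) from both sides. This is only valid if (x - 5) ≠ 0, i.e., x ≠ 5. When x = 5, both sides equal zero regardless of the other factors. The correct approach requires considering x = 5 as a separate case.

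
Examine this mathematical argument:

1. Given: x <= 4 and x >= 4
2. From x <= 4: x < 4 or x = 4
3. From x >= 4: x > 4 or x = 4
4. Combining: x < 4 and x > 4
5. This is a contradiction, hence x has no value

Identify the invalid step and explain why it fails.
Step 4: Combining: x < 4 and x > 4

Step 4 incorrectly combines the conditions. From x <= 4 and x >= 4, the intersection is x = 4. The error treats the 'or' cases as 'and' requirements. The correct conclusion is that x = 4 is the unique solution, not that no solution exists.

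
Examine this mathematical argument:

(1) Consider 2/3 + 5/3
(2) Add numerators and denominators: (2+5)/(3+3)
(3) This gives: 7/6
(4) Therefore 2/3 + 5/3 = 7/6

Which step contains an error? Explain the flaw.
Step 2: Add numerators and denominators: (2+5)/(3+3)

Step 2 incorrectly adds fractions by separately adding numerators and denominators. This is wrong. The correct method requires a common denominator: 2/3 + 5/3 = (2×3 + 5×3)/(3×3) = 21/9 = 7/3. The method used gives 7/6, which is different.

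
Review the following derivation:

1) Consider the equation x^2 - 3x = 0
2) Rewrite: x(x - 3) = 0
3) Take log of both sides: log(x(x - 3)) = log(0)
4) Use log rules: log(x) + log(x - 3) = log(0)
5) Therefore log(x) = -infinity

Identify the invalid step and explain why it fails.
Step 3: Take log of both sides: log(x(x - 3)) = log(0)

Step 3 takes the logarithm of both sides, resulting in log(0) on the right side. The logarithm is only defined for positive numbers; log(0) is undefined (approaches negative infinity). This operation is invalid.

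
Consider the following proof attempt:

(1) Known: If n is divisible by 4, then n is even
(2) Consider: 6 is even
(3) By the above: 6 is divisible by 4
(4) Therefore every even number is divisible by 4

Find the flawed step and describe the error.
Step 3: By the above: 6 is divisible by 4

Step 3 commits the fallacy of affirming the consequent. The known fact 'divisible by 4 → even' does NOT imply 'even → divisible by 4'. That would be the converse, which is false. For example, 6 is even but 6 ÷ 4 = 1.50, which is not an integer.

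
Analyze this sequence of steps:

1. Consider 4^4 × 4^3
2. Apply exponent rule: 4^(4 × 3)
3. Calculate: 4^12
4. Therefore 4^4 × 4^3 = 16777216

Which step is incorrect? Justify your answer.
Step 2: Apply exponent rule: 4^(4 × 3)

Step 2 incorrectly states that a^b × a^c = a^(b×c). The correct rule is a^b × a^c = a^(b+c). The actual value is 4^4 × 4^3 = 4^7 = 16384, not 4^12 = 16777216.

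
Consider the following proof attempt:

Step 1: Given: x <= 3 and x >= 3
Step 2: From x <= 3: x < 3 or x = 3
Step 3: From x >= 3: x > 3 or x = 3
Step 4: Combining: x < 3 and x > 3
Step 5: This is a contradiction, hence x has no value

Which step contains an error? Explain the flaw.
Step 4: Combining: x < 3 and x > 3

Step 4 incorrectly combines the conditions. From x <= 3 and x >= 3, the intersection is x = 3. The error treats the 'or' cases as 'and' requirements. The correct conclusion is that x = 3 is the unique solution, not that no solution exists.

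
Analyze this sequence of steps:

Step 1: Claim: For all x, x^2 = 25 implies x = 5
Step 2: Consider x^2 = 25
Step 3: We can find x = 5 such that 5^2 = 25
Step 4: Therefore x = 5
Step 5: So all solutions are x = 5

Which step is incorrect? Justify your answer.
Step 4: Therefore x = 5

Step 4 incorrectly concludes that x = 5 is the only solution. The proof shows that x = 5 is A solution (existence), but does not show it is the ONLY solution (uniqueness). In fact, x = -5 is also a solution since (-5)^2 = 25. Finding one solution doesn't prove there are no others.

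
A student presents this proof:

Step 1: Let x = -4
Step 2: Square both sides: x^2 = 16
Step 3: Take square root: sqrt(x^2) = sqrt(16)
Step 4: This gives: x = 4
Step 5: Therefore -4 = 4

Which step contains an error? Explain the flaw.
Step 4: This gives: x = 4

Step 4 incorrectly states that sqrt(x^2) = x. The correct identity is sqrt(x^2) = |x|. Since x = -4 < 0, we have sqrt(x^2) = |-4| = 4, not x = -4.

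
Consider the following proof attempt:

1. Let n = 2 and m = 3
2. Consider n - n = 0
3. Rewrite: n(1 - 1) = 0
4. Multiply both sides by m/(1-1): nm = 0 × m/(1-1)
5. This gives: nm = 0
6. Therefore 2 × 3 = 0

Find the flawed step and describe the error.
Step 4: Multiply both sides by m/(1-1): nm = 0 × m/(1-1)

Step 4 multiplies both sides by m/(1-1). However, 1-1 = 0, so this is multiplication by m/0, which is undefined. We cannot multiply by an undefined expression.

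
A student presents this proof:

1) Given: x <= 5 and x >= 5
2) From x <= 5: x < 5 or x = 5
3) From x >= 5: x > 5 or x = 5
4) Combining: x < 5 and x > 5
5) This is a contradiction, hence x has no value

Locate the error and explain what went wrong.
Step 4: Combining: x < 5 and x > 5

Step 4 incorrectly combines the conditions. From x <= 5 and x >= 5, the intersection is x = 5. The error treats the 'or' cases as 'and' requirements. The correct conclusion is that x = 5 is the unique solution, not that no solution exists.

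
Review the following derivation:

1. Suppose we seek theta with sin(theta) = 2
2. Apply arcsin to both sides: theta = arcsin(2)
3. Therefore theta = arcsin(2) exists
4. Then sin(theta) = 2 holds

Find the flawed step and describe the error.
Step 2: Apply arcsin to both sides: theta = arcsin(2)

Step 2 applies arcsin to 2. However, arcsin(x) is only defined for x in [-1, 1] because sin(theta) can only produce values in that range. Since |2| > 1, arcsin(2) is undefined. There is no angle whose sine equals 2.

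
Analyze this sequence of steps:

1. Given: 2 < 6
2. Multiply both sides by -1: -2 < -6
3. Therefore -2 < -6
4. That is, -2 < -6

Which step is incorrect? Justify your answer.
Step 2: Multiply both sides by -1: -2 < -6

Step 2 multiplies both sides by -1 but fails to reverse the inequality sign. When multiplying (or dividing) an inequality by a negative number, the direction must be reversed. Since 2 < 6, we should get -2 > -6, i.e., -2 > -6.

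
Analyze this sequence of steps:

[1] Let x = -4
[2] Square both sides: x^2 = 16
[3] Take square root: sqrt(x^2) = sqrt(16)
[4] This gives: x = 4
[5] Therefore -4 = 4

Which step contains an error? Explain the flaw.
Step 4: This gives: x = 4

Step 4 incorrectly states that sqrt(x^2) = x. The correct identity is sqrt(x^2) = |x|. Since x = -4 < 0, we have sqrt(x^2) = |-4| = 4, not x = -4.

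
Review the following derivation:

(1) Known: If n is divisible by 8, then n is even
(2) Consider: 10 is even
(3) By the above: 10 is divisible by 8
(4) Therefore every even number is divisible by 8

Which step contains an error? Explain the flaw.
Step 3: By the above: 10 is divisible by 8

Step 3 commits the fallacy of affirming the consequent. The known fact 'divisible by 8 → even' does NOT imply 'even → divisible by 8'. That would be the converse, which is false. For example, 10 is even but 10 ÷ 8 = 1.25, which is not an integer.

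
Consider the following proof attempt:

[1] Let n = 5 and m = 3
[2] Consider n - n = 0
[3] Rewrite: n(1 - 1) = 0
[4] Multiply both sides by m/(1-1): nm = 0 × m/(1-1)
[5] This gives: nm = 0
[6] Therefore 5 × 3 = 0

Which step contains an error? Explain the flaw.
Step 4: Multiply both sides by m/(1-1): nm = 0 × m/(1-1)

Step 4 multiplies both sides by m/(1-1). However, 1-1 = 0, so this is multiplication by m/0, which is undefined. We cannot multiply by an undefined expression.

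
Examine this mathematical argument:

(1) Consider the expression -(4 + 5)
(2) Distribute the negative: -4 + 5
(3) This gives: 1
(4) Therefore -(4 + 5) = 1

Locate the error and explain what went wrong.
Step 2: Distribute the negative: -4 + 5

Step 2 incorrectly distributes the negative sign. The correct distribution is -(4 + 5) = -4 - 5 = -9. The negative must be applied to both terms, not just the first. The error treats -(4 + 5) as -4 + 5, which equals 1 instead of -9.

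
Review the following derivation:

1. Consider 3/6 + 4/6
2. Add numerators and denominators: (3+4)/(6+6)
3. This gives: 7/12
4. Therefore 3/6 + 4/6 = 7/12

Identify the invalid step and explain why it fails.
Step 2: Add numerators and denominators: (3+4)/(6+6)

Step 2 incorrectly adds fractions by separately adding numerators and denominators. This is wrong. The correct method requires a common denominator: 3/6 + 4/6 = (3×6 + 4×6)/(6×6) = 42/36 = 7/6. The method used gives 7/12, which is different.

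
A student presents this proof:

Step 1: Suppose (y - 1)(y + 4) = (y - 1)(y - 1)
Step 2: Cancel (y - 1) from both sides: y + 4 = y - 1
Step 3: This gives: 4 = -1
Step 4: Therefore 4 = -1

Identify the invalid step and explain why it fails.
Step 2: Cancel (y - 1) from both sides: y + 4 = y - 1

Step 2 cancels (y - 1) from both sides. This is only valid if (y - 1) ≠ 0, i.e., y ≠ 1. When y = 1, both sides equal zero regardless of the other factors. The correct approach requires considering y = 1 as a separate case.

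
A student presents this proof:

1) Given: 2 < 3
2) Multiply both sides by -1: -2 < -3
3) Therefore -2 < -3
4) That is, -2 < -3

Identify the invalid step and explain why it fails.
Step 2: Multiply both sides by -1: -2 < -3

Step 2 multiplies both sides by -1 but fails to reverse the inequality sign. When multiplying (or dividing) an inequality by a negative number, the direction must be reversed. Since 2 < 3, we should get -2 > -3, i.e., -2 > -3.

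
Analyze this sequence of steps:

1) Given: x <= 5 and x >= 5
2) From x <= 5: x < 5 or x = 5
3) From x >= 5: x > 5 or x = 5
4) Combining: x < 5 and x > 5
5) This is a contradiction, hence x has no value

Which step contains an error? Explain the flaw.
Step 4: Combining: x < 5 and x > 5

Step 4 incorrectly combines the conditions. From x <= 5 and x >= 5, the intersection is x = 5. The error treats the 'or' cases as 'and' requirements. The correct conclusion is that x = 5 is the unique solution, not that no solution exists.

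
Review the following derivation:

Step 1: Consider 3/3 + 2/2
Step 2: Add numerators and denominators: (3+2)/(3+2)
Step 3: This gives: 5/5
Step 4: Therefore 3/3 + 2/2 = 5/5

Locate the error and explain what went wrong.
Step 2: Add numerators and denominators: (3+2)/(3+2)

Step 2 incorrectly adds fractions by separately adding numerators and denominators. This is wrong. The correct method requires a common denominator: 3/3 + 2/2 = (3×2 + 2×3)/(3×2) = 12/6 = 2. The method used gives 5/5, which is different.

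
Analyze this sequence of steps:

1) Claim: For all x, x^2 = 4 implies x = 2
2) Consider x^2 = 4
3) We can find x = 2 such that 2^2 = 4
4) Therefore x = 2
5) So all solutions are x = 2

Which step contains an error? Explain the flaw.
Step 4: Therefore x = 2

Step 4 incorrectly concludes that x = 2 is the only solution. The proof shows that x = 2 is A solution (existence), but does not show it is the ONLY solution (uniqueness). In fact, x = -2 is also a solution since (-2)^2 = 4. Finding one solution doesn't prove there are no others.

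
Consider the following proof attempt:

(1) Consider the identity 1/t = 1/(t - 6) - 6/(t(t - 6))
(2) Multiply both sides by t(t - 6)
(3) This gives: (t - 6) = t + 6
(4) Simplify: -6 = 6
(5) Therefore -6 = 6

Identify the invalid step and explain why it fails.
Step 3: This gives: (t - 6) = t + 6

Step 3 makes a sign error when clearing denominators. Multiplying -6/(t(t - 6)) by t(t - 6) gives -6, not +6. The correct result is (t - 6) = t - 6, which is trivially true, not (t - 6) = t + 6. (Step 1 is a valid identity: 1/(t - 6) - 6/(t(t - 6)) = (t - 6)/(t(t - 6)) = 1/t.)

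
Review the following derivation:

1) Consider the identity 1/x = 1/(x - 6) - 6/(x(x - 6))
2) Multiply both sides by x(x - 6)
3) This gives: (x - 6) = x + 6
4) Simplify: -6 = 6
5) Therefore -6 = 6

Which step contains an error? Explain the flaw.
Step 3: This gives: (x - 6) = x + 6

Step 3 makes a sign error when clearing denominators. Multiplying -6/(x(x - 6)) by x(x - 6) gives -6, not +6. The correct result is (x - 6) = x - 6, which is trivially true, not (x - 6) = x + 6. (Step 1 is a valid identity: 1/(x - 6) - 6/(x(x - 6)) = (x - 6)/(x(x - 6)) = 1/x.)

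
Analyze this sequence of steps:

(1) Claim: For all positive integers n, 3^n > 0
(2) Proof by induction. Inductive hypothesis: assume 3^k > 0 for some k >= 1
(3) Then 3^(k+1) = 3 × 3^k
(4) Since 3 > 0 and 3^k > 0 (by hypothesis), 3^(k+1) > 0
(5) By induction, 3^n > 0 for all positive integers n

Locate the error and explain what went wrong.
Step 5: By induction, 3^n > 0 for all positive integers n

Step 5 concludes the proof by induction, but no base case was ever established. A valid induction proof requires: (1) a base case proving 3^1 > 0, and (2) an inductive step showing IF 3^k > 0 THEN 3^(k+1) > 0. Steps 2-4 correctly establish the inductive step, but without the base case the conclusion in step 5 does not follow.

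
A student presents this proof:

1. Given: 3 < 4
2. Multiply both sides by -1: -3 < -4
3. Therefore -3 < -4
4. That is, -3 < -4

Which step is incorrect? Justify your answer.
Step 2: Multiply both sides by -1: -3 < -4

Step 2 multiplies both sides by -1 but fails to reverse the inequality sign. When multiplying (or dividing) an inequality by a negative number, the direction must be reversed. Since 3 < 4, we should get -3 > -4, i.e., -3 > -4.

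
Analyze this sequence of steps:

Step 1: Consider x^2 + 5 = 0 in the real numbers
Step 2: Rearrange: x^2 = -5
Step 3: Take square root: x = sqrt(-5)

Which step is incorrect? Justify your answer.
Step 3: Take square root: x = sqrt(-5)

Step 3 takes the square root of -5, which is negative. In the real number system, the square root of a negative number is undefined. The equation x^2 + 5 = 0 has no real solutions. Square roots of negative numbers only exist in the complex numbers.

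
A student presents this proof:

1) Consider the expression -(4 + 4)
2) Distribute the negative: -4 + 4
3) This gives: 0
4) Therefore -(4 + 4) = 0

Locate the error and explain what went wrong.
Step 2: Distribute the negative: -4 + 4

Step 2 incorrectly distributes the negative sign. The correct distribution is -(4 + 4) = -4 - 4 = -8. The negative must be applied to both terms, not just the first. The error treats -(4 + 4) as -4 + 4, which equals 0 instead of -8.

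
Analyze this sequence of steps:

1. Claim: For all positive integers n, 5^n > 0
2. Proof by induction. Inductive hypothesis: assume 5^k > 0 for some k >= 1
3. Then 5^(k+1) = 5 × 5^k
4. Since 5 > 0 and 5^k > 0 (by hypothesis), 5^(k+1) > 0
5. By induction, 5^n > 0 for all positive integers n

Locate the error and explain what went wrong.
Step 5: By induction, 5^n > 0 for all positive integers n

Step 5 concludes the proof by induction, but no base case was ever established. A valid induction proof requires: (1) a base case proving 5^1 > 0, and (2) an inductive step showing IF 5^k > 0 THEN 5^(k+1) > 0. Steps 2-4 correctly establish the inductive step, but without the base case the conclusion in step 5 does not follow.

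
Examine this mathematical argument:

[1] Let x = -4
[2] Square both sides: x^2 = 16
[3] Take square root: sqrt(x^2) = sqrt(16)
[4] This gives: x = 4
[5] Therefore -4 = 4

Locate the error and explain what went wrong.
Step 4: This gives: x = 4

Step 4 incorrectly states that sqrt(x^2) = x. The correct identity is sqrt(x^2) = |x|. Since x = -4 < 0, we have sqrt(x^2) = |-4| = 4, not x = -4.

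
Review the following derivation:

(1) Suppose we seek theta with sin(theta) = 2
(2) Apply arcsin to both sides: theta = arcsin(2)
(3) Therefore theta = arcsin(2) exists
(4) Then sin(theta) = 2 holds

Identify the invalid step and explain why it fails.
Step 2: Apply arcsin to both sides: theta = arcsin(2)

Step 2 applies arcsin to 2. However, arcsin(x) is only defined for x in [-1, 1] because sin(theta) can only produce values in that range. Since |2| > 1, arcsin(2) is undefined. There is no angle whose sine equals 2.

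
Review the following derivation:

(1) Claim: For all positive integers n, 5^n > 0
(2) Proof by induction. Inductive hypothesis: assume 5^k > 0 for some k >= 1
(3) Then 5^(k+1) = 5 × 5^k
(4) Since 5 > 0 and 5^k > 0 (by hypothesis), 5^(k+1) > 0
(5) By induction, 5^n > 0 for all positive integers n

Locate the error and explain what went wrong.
Step 5: By induction, 5^n > 0 for all positive integers n

Step 5 concludes the proof by induction, but no base case was ever established. A valid induction proof requires: (1) a base case proving 5^1 > 0, and (2) an inductive step showing IF 5^k > 0 THEN 5^(k+1) > 0. Steps 2-4 correctly establish the inductive step, but without the base case the conclusion in step 5 does not follow.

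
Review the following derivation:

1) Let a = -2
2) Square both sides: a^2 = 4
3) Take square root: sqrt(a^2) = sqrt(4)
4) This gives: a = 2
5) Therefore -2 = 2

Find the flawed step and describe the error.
Step 4: This gives: a = 2

Step 4 incorrectly states that sqrt(a^2) = a. The correct identity is sqrt(a^2) = |a|. Since a = -2 < 0, we have sqrt(a^2) = |-2| = 2, not a = -2.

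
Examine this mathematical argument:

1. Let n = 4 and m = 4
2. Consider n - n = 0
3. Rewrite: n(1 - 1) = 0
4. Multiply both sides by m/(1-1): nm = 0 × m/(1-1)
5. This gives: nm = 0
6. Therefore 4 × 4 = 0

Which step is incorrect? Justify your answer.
Step 4: Multiply both sides by m/(1-1): nm = 0 × m/(1-1)

Step 4 multiplies both sides by m/(1-1). However, 1-1 = 0, so this is multiplication by m/0, which is undefined. We cannot multiply by an undefined expression.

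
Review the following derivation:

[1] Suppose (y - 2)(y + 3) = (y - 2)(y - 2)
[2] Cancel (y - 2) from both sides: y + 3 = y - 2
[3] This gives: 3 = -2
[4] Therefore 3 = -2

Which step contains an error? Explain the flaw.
Step 2: Cancel (y - 2) from both sides: y + 3 = y - 2

Step 2 cancels (y - 2) from both sides. This is only valid if (y - 2) ≠ 0, i.e., y ≠ 2. When y = 2, both sides equal zero regardless of the other factors. The correct approach requires considering y = 2 as a separate case.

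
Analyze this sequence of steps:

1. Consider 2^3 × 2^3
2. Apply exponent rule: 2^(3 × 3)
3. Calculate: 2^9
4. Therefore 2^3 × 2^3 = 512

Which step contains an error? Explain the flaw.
Step 2: Apply exponent rule: 2^(3 × 3)

Step 2 incorrectly states that a^b × a^c = a^(b×c). The correct rule is a^b × a^c = a^(b+c). The actual value is 2^3 × 2^3 = 2^6 = 64, not 2^9 = 512.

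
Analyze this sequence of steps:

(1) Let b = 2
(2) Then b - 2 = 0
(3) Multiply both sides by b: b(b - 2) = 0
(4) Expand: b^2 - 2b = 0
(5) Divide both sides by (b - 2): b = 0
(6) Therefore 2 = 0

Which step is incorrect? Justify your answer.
Step 5: Divide both sides by (b - 2): b = 0

Step 5 divides both sides by (b - 2). However, since b = 2, we have (b - 2) = 0. Division by zero is undefined, making this step invalid.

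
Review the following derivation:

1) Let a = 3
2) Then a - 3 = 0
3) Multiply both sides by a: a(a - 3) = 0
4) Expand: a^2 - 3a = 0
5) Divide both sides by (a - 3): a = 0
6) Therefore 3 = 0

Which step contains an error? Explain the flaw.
Step 5: Divide both sides by (a - 3): a = 0

Step 5 divides both sides by (a - 3). However, since a = 3, we have (a - 3) = 0. Division by zero is undefined, making this step invalid.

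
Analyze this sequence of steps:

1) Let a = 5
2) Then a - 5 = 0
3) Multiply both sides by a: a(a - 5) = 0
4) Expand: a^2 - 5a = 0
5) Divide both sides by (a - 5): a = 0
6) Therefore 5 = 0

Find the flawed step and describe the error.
Step 5: Divide both sides by (a - 5): a = 0

Step 5 divides both sides by (a - 5). However, since a = 5, we have (a - 5) = 0. Division by zero is undefined, making this step invalid.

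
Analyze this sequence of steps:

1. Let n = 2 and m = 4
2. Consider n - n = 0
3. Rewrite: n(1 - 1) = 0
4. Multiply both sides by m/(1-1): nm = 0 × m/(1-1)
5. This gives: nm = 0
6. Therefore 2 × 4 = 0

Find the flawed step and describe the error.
Step 4: Multiply both sides by m/(1-1): nm = 0 × m/(1-1)

Step 4 multiplies both sides by m/(1-1). However, 1-1 = 0, so this is multiplication by m/0, which is undefined. We cannot multiply by an undefined expression.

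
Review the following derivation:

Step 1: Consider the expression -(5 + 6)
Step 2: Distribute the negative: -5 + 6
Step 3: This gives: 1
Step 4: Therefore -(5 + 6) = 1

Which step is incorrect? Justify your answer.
Step 2: Distribute the negative: -5 + 6

Step 2 incorrectly distributes the negative sign. The correct distribution is -(5 + 6) = -5 - 6 = -11. The negative must be applied to both terms, not just the first. The error treats -(5 + 6) as -5 + 6, which equals 1 instead of -11.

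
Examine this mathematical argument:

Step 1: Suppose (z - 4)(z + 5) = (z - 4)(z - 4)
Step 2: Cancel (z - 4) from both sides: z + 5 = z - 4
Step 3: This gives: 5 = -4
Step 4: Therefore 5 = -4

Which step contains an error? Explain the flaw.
Step 2: Cancel (z - 4) from both sides: z + 5 = z - 4

Step 2 cancels (z - 4) from both sides. This is only valid if (z - 4) ≠ 0, i.e., z ≠ 4. When z = 4, both sides equal zero regardless of the other factors. The correct approach requires considering z = 4 as a separate case.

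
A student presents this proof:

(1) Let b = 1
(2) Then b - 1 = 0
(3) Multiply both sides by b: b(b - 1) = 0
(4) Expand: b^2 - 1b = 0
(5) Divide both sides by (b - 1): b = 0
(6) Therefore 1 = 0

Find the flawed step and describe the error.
Step 5: Divide both sides by (b - 1): b = 0

Step 5 divides both sides by (b - 1). However, since b = 1, we have (b - 1) = 0. Division by zero is undefined, making this step invalid.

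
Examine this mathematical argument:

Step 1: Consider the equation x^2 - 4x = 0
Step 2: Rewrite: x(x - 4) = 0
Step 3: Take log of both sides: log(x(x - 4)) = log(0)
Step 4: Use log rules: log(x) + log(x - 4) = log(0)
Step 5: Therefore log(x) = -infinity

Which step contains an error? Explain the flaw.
Step 3: Take log of both sides: log(x(x - 4)) = log(0)

Step 3 takes the logarithm of both sides, resulting in log(0) on the right side. The logarithm is only defined for positive numbers; log(0) is undefined (approaches negative infinity). This operation is invalid.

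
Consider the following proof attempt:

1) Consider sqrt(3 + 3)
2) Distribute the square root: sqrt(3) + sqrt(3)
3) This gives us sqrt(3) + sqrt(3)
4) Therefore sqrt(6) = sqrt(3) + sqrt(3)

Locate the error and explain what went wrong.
Step 2: Distribute the square root: sqrt(3) + sqrt(3)

Step 2 incorrectly 'distributes' the square root over addition. The square root function does not distribute: sqrt(a + b) ≠ sqrt(a) + sqrt(b). In fact, sqrt(3 + 3) = sqrt(6) ≈ 2.4495, while sqrt(3) + sqrt(3) ≈ 3.4641.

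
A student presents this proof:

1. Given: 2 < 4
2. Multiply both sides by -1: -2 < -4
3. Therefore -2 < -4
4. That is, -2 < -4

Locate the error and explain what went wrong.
Step 2: Multiply both sides by -1: -2 < -4

Step 2 multiplies both sides by -1 but fails to reverse the inequality sign. When multiplying (or dividing) an inequality by a negative number, the direction must be reversed. Since 2 < 4, we should get -2 > -4, i.e., -2 > -4.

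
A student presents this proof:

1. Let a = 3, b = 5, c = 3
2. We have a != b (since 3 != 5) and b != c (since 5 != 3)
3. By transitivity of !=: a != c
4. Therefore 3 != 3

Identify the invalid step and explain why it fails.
Step 3: By transitivity of !=: a != c

Step 3 incorrectly applies transitivity to the '!=' relation. Transitivity states: if a R b and b R c, then a R c. However, '!=' is not transitive. Counterexample: 3 != 5 and 5 != 3, but 3 = 3 (both equal 3). Transitivity holds for relations like <, <=, =, but not for !=.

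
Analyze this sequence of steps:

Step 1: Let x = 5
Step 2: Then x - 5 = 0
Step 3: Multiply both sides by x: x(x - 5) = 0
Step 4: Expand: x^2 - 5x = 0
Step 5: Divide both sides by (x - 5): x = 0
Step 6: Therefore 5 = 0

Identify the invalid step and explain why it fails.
Step 5: Divide both sides by (x - 5): x = 0

Step 5 divides both sides by (x - 5). However, since x = 5, we have (x - 5) = 0. Division by zero is undefined, making this step invalid.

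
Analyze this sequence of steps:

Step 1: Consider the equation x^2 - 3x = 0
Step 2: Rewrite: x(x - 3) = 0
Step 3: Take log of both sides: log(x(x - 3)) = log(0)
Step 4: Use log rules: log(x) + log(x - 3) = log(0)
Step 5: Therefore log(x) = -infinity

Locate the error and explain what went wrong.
Step 3: Take log of both sides: log(x(x - 3)) = log(0)

Step 3 takes the logarithm of both sides, resulting in log(0) on the right side. The logarithm is only defined for positive numbers; log(0) is undefined (approaches negative infinity). This operation is invalid.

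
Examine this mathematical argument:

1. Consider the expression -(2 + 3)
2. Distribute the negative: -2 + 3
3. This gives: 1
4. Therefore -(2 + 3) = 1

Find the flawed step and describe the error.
Step 2: Distribute the negative: -2 + 3

Step 2 incorrectly distributes the negative sign. The correct distribution is -(2 + 3) = -2 - 3 = -5. The negative must be applied to both terms, not just the first. The error treats -(2 + 3) as -2 + 3, which equals 1 instead of -5.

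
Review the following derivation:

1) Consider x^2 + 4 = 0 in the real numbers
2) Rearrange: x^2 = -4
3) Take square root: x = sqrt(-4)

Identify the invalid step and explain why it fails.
Step 3: Take square root: x = sqrt(-4)

Step 3 takes the square root of -4, which is negative. In the real number system, the square root of a negative number is undefined. The equation x^2 + 4 = 0 has no real solutions. Square roots of negative numbers only exist in the complex numbers.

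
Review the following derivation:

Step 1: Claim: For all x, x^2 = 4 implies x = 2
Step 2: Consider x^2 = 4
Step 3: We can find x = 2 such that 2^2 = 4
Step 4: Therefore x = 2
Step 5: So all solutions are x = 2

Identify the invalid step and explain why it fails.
Step 4: Therefore x = 2

Step 4 incorrectly concludes that x = 2 is the only solution. The proof shows that x = 2 is A solution (existence), but does not show it is the ONLY solution (uniqueness). In fact, x = -2 is also a solution since (-2)^2 = 4. Finding one solution doesn't prove there are no others.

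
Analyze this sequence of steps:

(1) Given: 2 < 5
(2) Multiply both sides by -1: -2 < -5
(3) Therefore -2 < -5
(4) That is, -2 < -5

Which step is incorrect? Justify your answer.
Step 2: Multiply both sides by -1: -2 < -5

Step 2 multiplies both sides by -1 but fails to reverse the inequality sign. When multiplying (or dividing) an inequality by a negative number, the direction must be reversed. Since 2 < 5, we should get -2 > -5, i.e., -2 > -5.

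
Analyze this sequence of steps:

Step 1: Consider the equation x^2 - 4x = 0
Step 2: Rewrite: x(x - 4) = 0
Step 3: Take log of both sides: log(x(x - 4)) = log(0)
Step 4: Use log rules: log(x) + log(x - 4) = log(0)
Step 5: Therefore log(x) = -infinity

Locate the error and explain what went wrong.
Step 3: Take log of both sides: log(x(x - 4)) = log(0)

Step 3 takes the logarithm of both sides, resulting in log(0) on the right side. The logarithm is only defined for positive numbers; log(0) is undefined (approaches negative infinity). This operation is invalid.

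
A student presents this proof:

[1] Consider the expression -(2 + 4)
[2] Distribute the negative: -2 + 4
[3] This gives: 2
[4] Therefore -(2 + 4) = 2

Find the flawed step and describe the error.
Step 2: Distribute the negative: -2 + 4

Step 2 incorrectly distributes the negative sign. The correct distribution is -(2 + 4) = -2 - 4 = -6. The negative must be applied to both terms, not just the first. The error treats -(2 + 4) as -2 + 4, which equals 2 instead of -6.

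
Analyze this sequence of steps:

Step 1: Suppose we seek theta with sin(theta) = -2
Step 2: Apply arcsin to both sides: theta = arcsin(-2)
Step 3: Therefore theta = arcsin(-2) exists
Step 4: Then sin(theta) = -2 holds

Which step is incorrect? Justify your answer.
Step 2: Apply arcsin to both sides: theta = arcsin(-2)

Step 2 applies arcsin to -2. However, arcsin(x) is only defined for x in [-1, 1] because sin(theta) can only produce values in that range. Since |-2| > 1, arcsin(-2) is undefined. There is no angle whose sine equals -2.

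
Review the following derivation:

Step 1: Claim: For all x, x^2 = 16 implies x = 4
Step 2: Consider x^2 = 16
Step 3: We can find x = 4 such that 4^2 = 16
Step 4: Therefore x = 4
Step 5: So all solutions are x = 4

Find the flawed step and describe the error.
Step 4: Therefore x = 4

Step 4 incorrectly concludes that x = 4 is the only solution. The proof shows that x = 4 is A solution (existence), but does not show it is the ONLY solution (uniqueness). In fact, x = -4 is also a solution since (-4)^2 = 16. Finding one solution doesn't prove there are no others.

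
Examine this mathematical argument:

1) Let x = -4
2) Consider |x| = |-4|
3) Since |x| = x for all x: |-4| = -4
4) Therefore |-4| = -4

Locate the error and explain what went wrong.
Step 3: Since |x| = x for all x: |-4| = -4

Step 3 incorrectly states that |x| = x for all x. The correct definition is |x| = x when x >= 0, and |x| = -x when x < 0. Since -4 < 0, we have |-4| = -(-4) = 4, not -4.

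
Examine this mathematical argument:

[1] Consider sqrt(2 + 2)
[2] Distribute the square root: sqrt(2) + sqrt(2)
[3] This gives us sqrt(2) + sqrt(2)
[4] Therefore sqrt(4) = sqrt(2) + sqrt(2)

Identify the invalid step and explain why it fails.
Step 2: Distribute the square root: sqrt(2) + sqrt(2)

Step 2 incorrectly 'distributes' the square root over addition. The square root function does not distribute: sqrt(a + b) ≠ sqrt(a) + sqrt(b). In fact, sqrt(2 + 2) = sqrt(4) ≈ 2.0000, while sqrt(2) + sqrt(2) ≈ 2.8284.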